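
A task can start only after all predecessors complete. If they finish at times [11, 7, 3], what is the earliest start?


ES = max of all predecessor completion times
Predecessors: [11, 7, 3]
ES = max(11, 7, 3)
= 11


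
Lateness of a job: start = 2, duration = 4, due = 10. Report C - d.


Completion = 2 + 4 = 6
Lateness = C - d = 6 - 10
= -4


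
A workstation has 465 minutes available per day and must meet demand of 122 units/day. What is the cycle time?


Cycle time = available time / demand
= 465 / 122
= 3.81 min/unit


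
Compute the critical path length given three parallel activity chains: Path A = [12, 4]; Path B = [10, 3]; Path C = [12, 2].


Path A: 12 + 4 = 16
Path B: 10 + 3 = 13
Path C: 12 + 2 = 14
Critical path = longest = max(16, 13, 14)
= 16 (Path A)


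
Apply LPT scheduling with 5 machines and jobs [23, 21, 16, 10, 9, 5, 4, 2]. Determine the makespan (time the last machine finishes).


Jobs (LPT sorted): [23, 21, 16, 10, 9, 5, 4, 2]
Machines: 5
  J=23 → Machine 1 (load: 0+23=23)
  J=21 → Machine 2 (load: 0+21=21)
  J=16 → Machine 3 (load: 0+16=16)
  J=10 → Machine 4 (load: 0+10=10)
  J=9 → Machine 5 (load: 0+9=9)
  J=5 → Machine 5 (load: 9+5=14)
  J=4 → Machine 4 (load: 10+4=14)
  J=2 → Machine 4 (load: 14+2=16)
Machine loads: [23, 21, 16, 16, 14]
Makespan = max = 23 time units


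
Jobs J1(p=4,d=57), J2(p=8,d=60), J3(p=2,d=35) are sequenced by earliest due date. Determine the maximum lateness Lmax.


EDD order: J3 → J1 → J2
Completion and lateness:
  J3: C=2, d=35, L=2-35=-33
  J1: C=6, d=57, L=6-57=-51
  J2: C=14, d=60, L=14-60=-46
Lmax = max(-33, -51, -46)
= -33


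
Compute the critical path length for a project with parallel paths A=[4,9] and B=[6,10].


Path A: 4 + 9 = 13
Path B: 6 + 10 = 16
Critical path = longest = max(13, 16)
= 16 (Path B)


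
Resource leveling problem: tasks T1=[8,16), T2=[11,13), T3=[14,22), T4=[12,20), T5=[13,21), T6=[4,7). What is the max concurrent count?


Check each time point for overlaps:
  t=14: 4 tasks active (T1, T3, T4, T5)
Max concurrent = 4


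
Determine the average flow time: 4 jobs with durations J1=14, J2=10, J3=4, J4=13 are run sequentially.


Completion times:
  J1: completes at 14
  J2: completes at 24
  J3: completes at 28
  J4: completes at 41
Sum = 107
Average = 107/4
= 26.75


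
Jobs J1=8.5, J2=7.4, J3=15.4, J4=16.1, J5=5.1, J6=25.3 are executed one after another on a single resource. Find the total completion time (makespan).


Sequential makespan: sum all processing times
= 8.5 + 7.4 + 15.4 + 16.1 + 5.1 + 25.3
= 77.8 time units


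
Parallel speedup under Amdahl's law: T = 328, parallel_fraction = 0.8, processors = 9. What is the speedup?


Amdahl's law: T_p = T × ((1-p) + p/N)
= 328 × ((1-0.8) + 0.8/9)
= 328 × (0.20 + 0.0889)
= 328 × 0.2889
= 94.76
Speedup = 328/94.76
= 3.46×


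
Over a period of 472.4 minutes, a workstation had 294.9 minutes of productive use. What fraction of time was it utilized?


Utilization = busy / total × 100
= 294.9 / 472.4 × 100
= 62.4%


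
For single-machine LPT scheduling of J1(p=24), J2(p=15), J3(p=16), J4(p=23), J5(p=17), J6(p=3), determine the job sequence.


LPT: sort by longest processing time first
  J1: p=24
  J4: p=23
  J5: p=17
  J3: p=16
  J2: p=15
  J6: p=3
Order: J1 → J4 → J5 → J3 → J2 → J6


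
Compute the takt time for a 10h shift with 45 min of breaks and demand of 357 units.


Available = 10×60 - 45 = 555 min
Takt time = 555 / 357
= 1.55 min/unit


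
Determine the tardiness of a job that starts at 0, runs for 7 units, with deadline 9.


Completion = start + processing = 0 + 7 = 7
Tardiness = max(0, C - d) = max(0, 7 - 9)
= max(0, -2)
= 0


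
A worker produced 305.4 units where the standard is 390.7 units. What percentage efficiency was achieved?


Efficiency = (actual / standard) × 100
= (305.4 / 390.7) × 100
= 78.2%


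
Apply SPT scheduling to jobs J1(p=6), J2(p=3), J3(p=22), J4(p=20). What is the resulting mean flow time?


SPT order: J2 → J1 → J4 → J3
Completion times:
  J2: C=3
  J1: C=9
  J4: C=29
  J3: C=51
Sum = 92, n = 4
Mean flow = 92/4
= 23.00


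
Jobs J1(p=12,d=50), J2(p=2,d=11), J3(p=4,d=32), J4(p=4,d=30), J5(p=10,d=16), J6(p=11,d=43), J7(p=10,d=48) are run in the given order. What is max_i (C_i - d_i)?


Lateness per job (L = C - d):
  J1: C=12, d=50, L=-38
  J2: C=14, d=11, L=3
  J3: C=18, d=32, L=-14
  J4: C=22, d=30, L=-8
  J5: C=32, d=16, L=16
  J6: C=43, d=43, L=0
  J7: C=53, d=48, L=5
Lmax = max(-38, 3, -14, -8, 16, 0, 5)
= 16


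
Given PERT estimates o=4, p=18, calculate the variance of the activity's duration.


σ² = ((p - o) / 6)² = (p - o)² / 36
= (18 - 4)² / 36
= 14² / 36
= 196 / 36
= 5.4444


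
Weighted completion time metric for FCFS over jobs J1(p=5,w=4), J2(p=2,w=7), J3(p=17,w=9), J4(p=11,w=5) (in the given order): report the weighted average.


Completion times:
  J1: C=5, w×C=4×5=20
  J2: C=7, w×C=7×7=49
  J3: C=24, w×C=9×24=216
  J4: C=35, w×C=5×35=175
Sum w×C = 460
Sum w = 25
Weighted avg = 460/25
= 18.40


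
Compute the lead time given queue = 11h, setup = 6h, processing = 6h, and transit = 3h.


Lead time = queue + setup + processing + transit
= 11 + 6 + 6 + 3
= 26 hours


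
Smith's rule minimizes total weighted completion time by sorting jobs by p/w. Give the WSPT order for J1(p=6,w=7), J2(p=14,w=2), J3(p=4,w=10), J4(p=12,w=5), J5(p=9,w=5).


WSPT (Smith's rule): sort by p/w ascending
  J3: p/w = 4/10 = 0.400
  J1: p/w = 6/7 = 0.857
  J5: p/w = 9/5 = 1.800
  J4: p/w = 12/5 = 2.400
  J2: p/w = 14/2 = 7.000
Order: J3 → J1 → J5 → J4 → J2


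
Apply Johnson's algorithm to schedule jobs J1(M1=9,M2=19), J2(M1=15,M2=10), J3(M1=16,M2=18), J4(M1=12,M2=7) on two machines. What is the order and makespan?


Johnson's rule:
Group 1 (M1≤M2, sort by M1): ['J1', 'J3']
Group 2 (M1>M2, sort desc M2): ['J2', 'J4']
Sequence: J1 → J3 → J2 → J4
Makespan calculation:
  J1: M1 done=9, M2 done=28
  J3: M1 done=25, M2 done=46
  J2: M1 done=40, M2 done=56
  J4: M1 done=52, M2 done=63
= Sequence: J1 → J3 → J2 → J4, Makespan: 63


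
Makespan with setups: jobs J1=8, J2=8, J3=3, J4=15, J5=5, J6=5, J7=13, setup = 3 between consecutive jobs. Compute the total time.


Makespan = Σ processing + (n-1) × setup
= (8 + 8 + 3 + 15 + 5 + 5 + 13) + (7-1)×3
= 57 + 18
= 75 time units


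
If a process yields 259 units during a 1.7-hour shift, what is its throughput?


Throughput = units / time
= 259 / 1.7
= 152.4 units/hour


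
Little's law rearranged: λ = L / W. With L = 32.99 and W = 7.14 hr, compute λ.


Little's law: L = λW → λ = L / W
= 32.99 / 7.14
= 4.62 per hour


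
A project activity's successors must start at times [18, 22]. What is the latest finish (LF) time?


LF = min of all successor start times
Successors start at: [18, 22]
LF = min(18, 22)
= 18


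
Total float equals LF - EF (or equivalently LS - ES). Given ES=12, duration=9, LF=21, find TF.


EF = ES + duration = 12 + 9 = 21
LS = LF - duration = 21 - 9 = 12
Total Float = LF - EF = 21 - 21
(or LS - ES = 12 - 12)
= 0


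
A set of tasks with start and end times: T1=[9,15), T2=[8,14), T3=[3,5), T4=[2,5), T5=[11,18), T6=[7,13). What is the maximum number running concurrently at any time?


Check each time point for overlaps:
  t=11: 4 tasks active (T1, T2, T5, T6)
Max concurrent = 4


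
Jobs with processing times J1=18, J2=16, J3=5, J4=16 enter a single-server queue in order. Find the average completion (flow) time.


Completion times:
  J1: completes at 18
  J2: completes at 34
  J3: completes at 39
  J4: completes at 55
Sum = 146
Average = 146/4
= 36.50


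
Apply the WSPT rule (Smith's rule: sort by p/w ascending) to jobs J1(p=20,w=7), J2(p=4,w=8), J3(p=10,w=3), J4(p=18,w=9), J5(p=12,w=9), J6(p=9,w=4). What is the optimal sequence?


WSPT (Smith's rule): sort by p/w ascending
  J2: p/w = 4/8 = 0.500
  J5: p/w = 12/9 = 1.333
  J4: p/w = 18/9 = 2.000
  J6: p/w = 9/4 = 2.250
  J1: p/w = 20/7 = 2.857
  J3: p/w = 10/3 = 3.333
Order: J2 → J5 → J4 → J6 → J1 → J3


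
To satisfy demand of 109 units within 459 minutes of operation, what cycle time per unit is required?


Cycle time = available time / demand
= 459 / 109
= 4.21 min/unit


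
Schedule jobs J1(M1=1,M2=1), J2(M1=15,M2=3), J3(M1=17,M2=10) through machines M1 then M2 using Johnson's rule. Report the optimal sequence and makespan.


Johnson's rule:
Group 1 (M1≤M2, sort by M1): ['J1']
Group 2 (M1>M2, sort desc M2): ['J3', 'J2']
Sequence: J1 → J3 → J2
Makespan calculation:
  J1: M1 done=1, M2 done=2
  J3: M1 done=18, M2 done=28
  J2: M1 done=33, M2 done=36
= Sequence: J1 → J3 → J2, Makespan: 36


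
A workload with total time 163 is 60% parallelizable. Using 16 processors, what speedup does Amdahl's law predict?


Amdahl's law: T_p = T × ((1-p) + p/N)
= 163 × ((1-0.6) + 0.6/16)
= 163 × (0.40 + 0.0375)
= 163 × 0.4375
= 71.31
Speedup = 163/71.31
= 2.29×


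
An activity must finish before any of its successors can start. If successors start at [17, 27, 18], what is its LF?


LF = min of all successor start times
Successors start at: [17, 27, 18]
LF = min(17, 27, 18)
= 17


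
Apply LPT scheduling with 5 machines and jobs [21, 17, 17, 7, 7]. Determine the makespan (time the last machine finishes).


Jobs (LPT sorted): [21, 17, 17, 7, 7]
Machines: 5
  J=21 → Machine 1 (load: 0+21=21)
  J=17 → Machine 2 (load: 0+17=17)
  J=17 → Machine 3 (load: 0+17=17)
  J=7 → Machine 4 (load: 0+7=7)
  J=7 → Machine 5 (load: 0+7=7)
Machine loads: [21, 17, 17, 7, 7]
Makespan = max = 21 time units


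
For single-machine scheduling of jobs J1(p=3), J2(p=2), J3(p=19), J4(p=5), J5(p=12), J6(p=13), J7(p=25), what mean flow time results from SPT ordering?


SPT order: J2 → J1 → J4 → J5 → J6 → J3 → J7
Completion times:
  J2: C=2
  J1: C=5
  J4: C=10
  J5: C=22
  J6: C=35
  J3: C=54
  J7: C=79
Sum = 207, n = 7
Mean flow = 207/7
= 29.57


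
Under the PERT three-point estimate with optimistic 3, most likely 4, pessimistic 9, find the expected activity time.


te = (o + 4m + p) / 6
= (3 + 4×4 + 9) / 6
= (3 + 16 + 9) / 6
= 28 / 6
= 4.67


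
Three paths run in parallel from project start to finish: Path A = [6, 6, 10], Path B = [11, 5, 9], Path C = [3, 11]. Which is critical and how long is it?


Path A: 6 + 6 + 10 = 22
Path B: 11 + 5 + 9 = 25
Path C: 3 + 11 = 14
Critical path = longest = max(22, 25, 14)
= 25 (Path B)


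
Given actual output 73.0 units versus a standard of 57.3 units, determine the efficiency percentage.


Efficiency = (actual / standard) × 100
= (73.0 / 57.3) × 100
= 127.4%


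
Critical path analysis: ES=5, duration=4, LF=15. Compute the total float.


EF = ES + duration = 5 + 4 = 9
LS = LF - duration = 15 - 4 = 11
Total Float = LF - EF = 15 - 9
(or LS - ES = 11 - 5)
= 6


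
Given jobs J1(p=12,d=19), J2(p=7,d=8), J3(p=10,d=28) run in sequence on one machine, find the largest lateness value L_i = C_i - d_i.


Lateness per job (L = C - d):
  J1: C=12, d=19, L=-7
  J2: C=19, d=8, L=11
  J3: C=29, d=28, L=1
Lmax = max(-7, 11, 1)
= 11


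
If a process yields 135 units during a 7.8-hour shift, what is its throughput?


Throughput = units / time
= 135 / 7.8
= 17.3 units/hour


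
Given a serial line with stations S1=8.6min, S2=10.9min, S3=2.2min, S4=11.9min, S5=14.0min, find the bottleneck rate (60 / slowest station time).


Bottleneck = longest station time
Station times: [8.6, 10.9, 2.2, 11.9, 14.0]
Max = 14.0 min
Rate = 60 / 14.0
= 4.29 units/hour (bottleneck: 14.0min)


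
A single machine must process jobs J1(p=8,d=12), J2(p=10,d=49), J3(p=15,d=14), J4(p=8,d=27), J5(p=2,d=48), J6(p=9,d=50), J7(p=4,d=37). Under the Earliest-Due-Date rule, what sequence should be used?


EDD: sort by earliest due date
  J1: d=12, p=8
  J3: d=14, p=15
  J4: d=27, p=8
  J7: d=37, p=4
  J5: d=48, p=2
  J2: d=49, p=10
  J6: d=50, p=9
Order: J1 → J3 → J4 → J7 → J5 → J2 → J6


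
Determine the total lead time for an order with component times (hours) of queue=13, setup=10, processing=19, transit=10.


Lead time = queue + setup + processing + transit
= 13 + 10 + 19 + 10
= 52 hours


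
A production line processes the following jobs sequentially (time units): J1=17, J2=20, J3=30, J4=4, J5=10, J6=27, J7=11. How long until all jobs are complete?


Sequential makespan: sum all processing times
= 17 + 20 + 30 + 4 + 10 + 27 + 11
= 119 time units


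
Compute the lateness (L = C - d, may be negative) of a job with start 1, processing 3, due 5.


Completion = 1 + 3 = 4
Lateness = C - d = 4 - 5
= -1


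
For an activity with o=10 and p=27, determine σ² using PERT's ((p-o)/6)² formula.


σ² = ((p - o) / 6)² = (p - o)² / 36
= (27 - 10)² / 36
= 17² / 36
= 289 / 36
= 8.0278


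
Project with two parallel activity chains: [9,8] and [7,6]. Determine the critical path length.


Path A: 9 + 8 = 17
Path B: 7 + 6 = 13
Critical path = longest = max(17, 13)
= 17 (Path A)


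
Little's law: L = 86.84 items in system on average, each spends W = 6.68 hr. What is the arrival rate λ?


Little's law: L = λW → λ = L / W
= 86.84 / 6.68
= 13.00 per hour


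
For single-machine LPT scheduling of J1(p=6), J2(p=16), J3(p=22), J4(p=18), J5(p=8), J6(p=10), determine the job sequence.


LPT: sort by longest processing time first
  J3: p=22
  J4: p=18
  J2: p=16
  J6: p=10
  J5: p=8
  J1: p=6
Order: J3 → J4 → J2 → J6 → J5 → J1


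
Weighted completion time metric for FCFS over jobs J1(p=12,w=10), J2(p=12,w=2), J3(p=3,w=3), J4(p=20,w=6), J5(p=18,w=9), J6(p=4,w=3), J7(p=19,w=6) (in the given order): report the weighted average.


Completion times:
  J1: C=12, w×C=10×12=120
  J2: C=24, w×C=2×24=48
  J3: C=27, w×C=3×27=81
  J4: C=47, w×C=6×47=282
  J5: C=65, w×C=9×65=585
  J6: C=69, w×C=3×69=207
  J7: C=88, w×C=6×88=528
Sum w×C = 1851
Sum w = 39
Weighted avg = 1851/39
= 47.46


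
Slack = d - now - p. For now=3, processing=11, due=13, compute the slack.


Slack = due - current_time - processing
= 13 - 3 - 11
= -1


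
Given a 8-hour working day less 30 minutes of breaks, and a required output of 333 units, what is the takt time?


Available = 8×60 - 30 = 450 min
Takt time = 450 / 333
= 1.35 min/unit


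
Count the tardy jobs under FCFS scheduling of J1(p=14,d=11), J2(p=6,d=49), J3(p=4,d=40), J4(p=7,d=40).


Completion vs due date:
  J1: C=14, d=11 → TARDY
  J2: C=20, d=49 → on time
  J3: C=24, d=40 → on time
  J4: C=31, d=40 → on time
Tardy jobs: J1
Count = 1


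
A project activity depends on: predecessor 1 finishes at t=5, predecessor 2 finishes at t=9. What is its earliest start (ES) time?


ES = max of all predecessor completion times
Predecessors: [5, 9]
ES = max(5, 9)
= 9


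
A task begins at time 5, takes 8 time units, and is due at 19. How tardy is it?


Completion = start + processing = 5 + 8 = 13
Tardiness = max(0, C - d) = max(0, 13 - 19)
= max(0, -6)
= 0


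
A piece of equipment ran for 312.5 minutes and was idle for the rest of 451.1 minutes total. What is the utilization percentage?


Utilization = busy / total × 100
= 312.5 / 451.1 × 100
= 69.3%


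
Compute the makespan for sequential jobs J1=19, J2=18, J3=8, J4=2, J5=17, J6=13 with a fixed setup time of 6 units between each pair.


Makespan = Σ processing + (n-1) × setup
= (19 + 18 + 8 + 2 + 17 + 13) + (6-1)×6
= 77 + 30
= 107 time units


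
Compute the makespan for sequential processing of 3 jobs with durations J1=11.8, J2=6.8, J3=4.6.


Sequential makespan: sum all processing times
= 11.8 + 6.8 + 4.6
= 23.2 time units


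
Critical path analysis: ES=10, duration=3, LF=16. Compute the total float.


EF = ES + duration = 10 + 3 = 13
LS = LF - duration = 16 - 3 = 13
Total Float = LF - EF = 16 - 13
(or LS - ES = 13 - 10)
= 3


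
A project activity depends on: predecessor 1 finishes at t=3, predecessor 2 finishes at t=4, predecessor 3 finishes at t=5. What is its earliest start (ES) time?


ES = max of all predecessor completion times
Predecessors: [3, 4, 5]
ES = max(3, 4, 5)
= 5


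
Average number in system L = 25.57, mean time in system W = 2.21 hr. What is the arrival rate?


Little's law: L = λW → λ = L / W
= 25.57 / 2.21
= 11.57 per hour


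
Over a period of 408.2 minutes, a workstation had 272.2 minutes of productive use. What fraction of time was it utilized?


Utilization = busy / total × 100
= 272.2 / 408.2 × 100
= 66.7%


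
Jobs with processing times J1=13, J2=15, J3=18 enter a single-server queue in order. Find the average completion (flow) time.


Completion times:
  J1: completes at 13
  J2: completes at 28
  J3: completes at 46
Sum = 87
Average = 87/3
= 29.00


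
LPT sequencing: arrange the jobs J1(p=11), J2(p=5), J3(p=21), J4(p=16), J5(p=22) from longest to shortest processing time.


LPT: sort by longest processing time first
  J5: p=22
  J3: p=21
  J4: p=16
  J1: p=11
  J2: p=5
Order: J5 → J3 → J4 → J1 → J2


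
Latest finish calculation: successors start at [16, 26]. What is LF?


LF = min of all successor start times
Successors start at: [16, 26]
LF = min(16, 26)
= 16


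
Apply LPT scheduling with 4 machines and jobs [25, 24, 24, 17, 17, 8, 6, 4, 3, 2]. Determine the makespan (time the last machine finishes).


Jobs (LPT sorted): [25, 24, 24, 17, 17, 8, 6, 4, 3, 2]
Machines: 4
  J=25 → Machine 1 (load: 0+25=25)
  J=24 → Machine 2 (load: 0+24=24)
  J=24 → Machine 3 (load: 0+24=24)
  J=17 → Machine 4 (load: 0+17=17)
  J=17 → Machine 4 (load: 17+17=34)
  J=8 → Machine 2 (load: 24+8=32)
  J=6 → Machine 3 (load: 24+6=30)
  J=4 → Machine 1 (load: 25+4=29)
  J=3 → Machine 1 (load: 29+3=32)
  J=2 → Machine 3 (load: 30+2=32)
Machine loads: [32, 32, 32, 34]
Makespan = max = 34 time units


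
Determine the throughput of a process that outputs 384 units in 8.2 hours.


Throughput = units / time
= 384 / 8.2
= 46.8 units/hour


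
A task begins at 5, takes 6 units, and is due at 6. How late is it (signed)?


Completion = 5 + 6 = 11
Lateness = C - d = 11 - 6
= 5


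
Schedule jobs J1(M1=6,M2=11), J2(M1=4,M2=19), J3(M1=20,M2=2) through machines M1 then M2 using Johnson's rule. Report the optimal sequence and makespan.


Johnson's rule:
Group 1 (M1≤M2, sort by M1): ['J2', 'J1']
Group 2 (M1>M2, sort desc M2): ['J3']
Sequence: J2 → J1 → J3
Makespan calculation:
  J2: M1 done=4, M2 done=23
  J1: M1 done=10, M2 done=34
  J3: M1 done=30, M2 done=36
= Sequence: J2 → J1 → J3, Makespan: 36


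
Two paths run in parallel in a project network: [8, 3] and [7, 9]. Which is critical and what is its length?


Path A: 8 + 3 = 11
Path B: 7 + 9 = 16
Critical path = longest = max(11, 16)
= 16 (Path B)


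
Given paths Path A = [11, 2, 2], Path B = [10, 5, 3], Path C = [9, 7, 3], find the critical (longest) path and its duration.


Path A: 11 + 2 + 2 = 15
Path B: 10 + 5 + 3 = 18
Path C: 9 + 7 + 3 = 19
Critical path = longest = max(15, 18, 19)
= 19 (Path C)


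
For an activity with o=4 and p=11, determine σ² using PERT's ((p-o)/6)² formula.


σ² = ((p - o) / 6)² = (p - o)² / 36
= (11 - 4)² / 36
= 7² / 36
= 49 / 36
= 1.3611


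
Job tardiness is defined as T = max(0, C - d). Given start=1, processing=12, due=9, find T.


Completion = start + processing = 1 + 12 = 13
Tardiness = max(0, C - d) = max(0, 13 - 9)
= max(0, 4)
= 4


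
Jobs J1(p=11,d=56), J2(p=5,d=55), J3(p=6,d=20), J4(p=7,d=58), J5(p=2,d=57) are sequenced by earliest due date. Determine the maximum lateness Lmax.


EDD order: J3 → J2 → J1 → J5 → J4
Completion and lateness:
  J3: C=6, d=20, L=6-20=-14
  J2: C=11, d=55, L=11-55=-44
  J1: C=22, d=56, L=22-56=-34
  J5: C=24, d=57, L=24-57=-33
  J4: C=31, d=58, L=31-58=-27
Lmax = max(-14, -44, -34, -33, -27)
= -14


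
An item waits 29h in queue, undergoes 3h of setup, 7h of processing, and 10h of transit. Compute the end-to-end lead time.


Lead time = queue + setup + processing + transit
= 29 + 3 + 7 + 10
= 49 hours


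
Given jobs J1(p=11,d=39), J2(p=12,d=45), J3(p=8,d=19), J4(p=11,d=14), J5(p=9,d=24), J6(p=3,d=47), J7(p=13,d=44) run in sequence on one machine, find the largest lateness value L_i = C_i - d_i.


Lateness per job (L = C - d):
  J1: C=11, d=39, L=-28
  J2: C=23, d=45, L=-22
  J3: C=31, d=19, L=12
  J4: C=42, d=14, L=28
  J5: C=51, d=24, L=27
  J6: C=54, d=47, L=7
  J7: C=67, d=44, L=23
Lmax = max(-28, -22, 12, 28, 27, 7, 23)
= 28


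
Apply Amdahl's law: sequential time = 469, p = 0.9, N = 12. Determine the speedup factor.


Amdahl's law: T_p = T × ((1-p) + p/N)
= 469 × ((1-0.9) + 0.9/12)
= 469 × (0.10 + 0.0750)
= 469 × 0.1750
= 82.07
Speedup = 469/82.07
= 5.71×


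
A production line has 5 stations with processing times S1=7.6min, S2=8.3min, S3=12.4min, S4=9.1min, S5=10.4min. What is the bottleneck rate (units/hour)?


Bottleneck = longest station time
Station times: [7.6, 8.3, 12.4, 9.1, 10.4]
Max = 12.4 min
Rate = 60 / 12.4
= 4.84 units/hour (bottleneck: 12.4min)


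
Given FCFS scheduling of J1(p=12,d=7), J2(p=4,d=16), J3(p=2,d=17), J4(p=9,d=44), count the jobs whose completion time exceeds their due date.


Completion vs due date:
  J1: C=12, d=7 → TARDY
  J2: C=16, d=16 → on time
  J3: C=18, d=17 → TARDY
  J4: C=27, d=44 → on time
Tardy jobs: J1, J3
Count = 2


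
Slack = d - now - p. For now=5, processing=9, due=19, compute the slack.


Slack = due - current_time - processing
= 19 - 5 - 9
= 5


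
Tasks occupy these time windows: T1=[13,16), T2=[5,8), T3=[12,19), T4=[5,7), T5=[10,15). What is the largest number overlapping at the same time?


Check each time point for overlaps:
  t=13: 3 tasks active (T1, T3, T5)
Max concurrent = 3


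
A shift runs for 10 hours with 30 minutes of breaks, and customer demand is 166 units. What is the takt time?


Available = 10×60 - 30 = 570 min
Takt time = 570 / 166
= 3.43 min/unit


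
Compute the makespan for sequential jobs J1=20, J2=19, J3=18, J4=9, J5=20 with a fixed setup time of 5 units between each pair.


Makespan = Σ processing + (n-1) × setup
= (20 + 19 + 18 + 9 + 20) + (5-1)×5
= 86 + 20
= 106 time units


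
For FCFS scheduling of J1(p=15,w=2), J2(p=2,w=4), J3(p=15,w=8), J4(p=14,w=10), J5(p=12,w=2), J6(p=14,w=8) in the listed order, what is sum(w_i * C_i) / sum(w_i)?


Completion times:
  J1: C=15, w×C=2×15=30
  J2: C=17, w×C=4×17=68
  J3: C=32, w×C=8×32=256
  J4: C=46, w×C=10×46=460
  J5: C=58, w×C=2×58=116
  J6: C=72, w×C=8×72=576
Sum w×C = 1506
Sum w = 34
Weighted avg = 1506/34
= 44.29


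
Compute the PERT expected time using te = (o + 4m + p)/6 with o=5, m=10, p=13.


te = (o + 4m + p) / 6
= (5 + 4×10 + 13) / 6
= (5 + 40 + 13) / 6
= 58 / 6
= 9.67


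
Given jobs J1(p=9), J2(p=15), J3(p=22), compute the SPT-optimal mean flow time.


SPT order: J1 → J2 → J3
Completion times:
  J1: C=9
  J2: C=24
  J3: C=46
Sum = 79, n = 3
Mean flow = 79/3
= 26.33


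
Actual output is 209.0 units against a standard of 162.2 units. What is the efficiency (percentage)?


Efficiency = (actual / standard) × 100
= (209.0 / 162.2) × 100
= 128.9%


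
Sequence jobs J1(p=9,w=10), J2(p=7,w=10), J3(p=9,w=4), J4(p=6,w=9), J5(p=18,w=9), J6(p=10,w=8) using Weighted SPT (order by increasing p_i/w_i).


WSPT (Smith's rule): sort by p/w ascending
  J4: p/w = 6/9 = 0.667
  J2: p/w = 7/10 = 0.700
  J1: p/w = 9/10 = 0.900
  J6: p/w = 10/8 = 1.250
  J5: p/w = 18/9 = 2.000
  J3: p/w = 9/4 = 2.250
Order: J4 → J2 → J1 → J6 → J5 → J3


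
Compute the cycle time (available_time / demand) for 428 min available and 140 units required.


Cycle time = available time / demand
= 428 / 140
= 3.06 min/unit


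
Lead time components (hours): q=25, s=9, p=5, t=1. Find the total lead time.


Lead time = queue + setup + processing + transit
= 25 + 9 + 5 + 1
= 40 hours


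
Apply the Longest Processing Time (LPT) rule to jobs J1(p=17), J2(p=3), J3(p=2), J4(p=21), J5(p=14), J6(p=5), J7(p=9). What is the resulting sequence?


LPT: sort by longest processing time first
  J4: p=21
  J1: p=17
  J5: p=14
  J7: p=9
  J6: p=5
  J2: p=3
  J3: p=2
Order: J4 → J1 → J5 → J7 → J6 → J2 → J3


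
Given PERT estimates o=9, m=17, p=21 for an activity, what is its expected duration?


te = (o + 4m + p) / 6
= (9 + 4×17 + 21) / 6
= (9 + 68 + 21) / 6
= 98 / 6
= 16.33


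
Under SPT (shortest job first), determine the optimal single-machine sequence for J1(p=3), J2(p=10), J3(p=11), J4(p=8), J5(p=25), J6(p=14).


SPT: sort by shortest processing time
  J1: p=3
  J4: p=8
  J2: p=10
  J3: p=11
  J6: p=14
  J5: p=25
Order: J1 → J4 → J2 → J3 → J6 → J5


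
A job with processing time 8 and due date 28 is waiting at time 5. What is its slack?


Slack = due - current_time - processing
= 28 - 5 - 8
= 15


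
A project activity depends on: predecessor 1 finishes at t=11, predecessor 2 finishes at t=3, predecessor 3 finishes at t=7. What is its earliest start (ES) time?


ES = max of all predecessor completion times
Predecessors: [11, 3, 7]
ES = max(11, 3, 7)
= 11


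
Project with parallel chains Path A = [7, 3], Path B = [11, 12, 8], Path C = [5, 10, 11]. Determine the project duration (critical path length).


Path A: 7 + 3 = 10
Path B: 11 + 12 + 8 = 31
Path C: 5 + 10 + 11 = 26
Critical path = longest = max(10, 31, 26)
= 31 (Path B)


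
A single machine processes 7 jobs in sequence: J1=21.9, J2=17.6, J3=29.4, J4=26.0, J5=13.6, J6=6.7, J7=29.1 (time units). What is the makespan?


Sequential makespan: sum all processing times
= 21.9 + 17.6 + 29.4 + 26.0 + 13.6 + 6.7 + 29.1
= 144.3 time units


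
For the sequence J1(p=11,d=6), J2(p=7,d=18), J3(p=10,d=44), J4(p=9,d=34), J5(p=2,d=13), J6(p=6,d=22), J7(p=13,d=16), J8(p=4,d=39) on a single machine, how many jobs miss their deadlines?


Completion vs due date:
  J1: C=11, d=6 → TARDY
  J2: C=18, d=18 → on time
  J3: C=28, d=44 → on time
  J4: C=37, d=34 → TARDY
  J5: C=39, d=13 → TARDY
  J6: C=45, d=22 → TARDY
  J7: C=58, d=16 → TARDY
  J8: C=62, d=39 → TARDY
Tardy jobs: J1, J4, J5, J6, J7, J8
Count = 6


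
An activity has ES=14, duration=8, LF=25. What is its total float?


EF = ES + duration = 14 + 8 = 22
LS = LF - duration = 25 - 8 = 17
Total Float = LF - EF = 25 - 22
(or LS - ES = 17 - 14)
= 3


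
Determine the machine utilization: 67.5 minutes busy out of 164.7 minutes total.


Utilization = busy / total × 100
= 67.5 / 164.7 × 100
= 41.0%


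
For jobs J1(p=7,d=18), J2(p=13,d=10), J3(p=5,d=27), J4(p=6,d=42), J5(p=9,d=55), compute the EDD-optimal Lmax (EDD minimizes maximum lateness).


EDD order: J2 → J1 → J3 → J4 → J5
Completion and lateness:
  J2: C=13, d=10, L=13-10=3
  J1: C=20, d=18, L=20-18=2
  J3: C=25, d=27, L=25-27=-2
  J4: C=31, d=42, L=31-42=-11
  J5: C=40, d=55, L=40-55=-15
Lmax = max(3, 2, -2, -11, -15)
= 3


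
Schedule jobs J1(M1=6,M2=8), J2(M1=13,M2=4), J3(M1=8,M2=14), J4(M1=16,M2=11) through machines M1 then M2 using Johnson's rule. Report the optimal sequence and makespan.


Johnson's rule:
Group 1 (M1≤M2, sort by M1): ['J1', 'J3']
Group 2 (M1>M2, sort desc M2): ['J4', 'J2']
Sequence: J1 → J3 → J4 → J2
Makespan calculation:
  J1: M1 done=6, M2 done=14
  J3: M1 done=14, M2 done=28
  J4: M1 done=30, M2 done=41
  J2: M1 done=43, M2 done=47
= Sequence: J1 → J3 → J4 → J2, Makespan: 47


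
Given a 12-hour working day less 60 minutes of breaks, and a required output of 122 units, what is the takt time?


Available = 12×60 - 60 = 660 min
Takt time = 660 / 122
= 5.41 min/unit


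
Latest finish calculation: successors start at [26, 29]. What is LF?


LF = min of all successor start times
Successors start at: [26, 29]
LF = min(26, 29)
= 26


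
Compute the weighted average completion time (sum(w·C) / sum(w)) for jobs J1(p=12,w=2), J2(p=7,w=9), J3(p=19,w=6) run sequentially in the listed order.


Completion times:
  J1: C=12, w×C=2×12=24
  J2: C=19, w×C=9×19=171
  J3: C=38, w×C=6×38=228
Sum w×C = 423
Sum w = 17
Weighted avg = 423/17
= 24.88


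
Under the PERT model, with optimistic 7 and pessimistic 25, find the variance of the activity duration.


σ² = ((p - o) / 6)² = (p - o)² / 36
= (25 - 7)² / 36
= 18² / 36
= 324 / 36
= 9.0000


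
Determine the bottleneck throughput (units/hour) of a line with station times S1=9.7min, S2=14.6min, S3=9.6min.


Bottleneck = longest station time
Station times: [9.7, 14.6, 9.6]
Max = 14.6 min
Rate = 60 / 14.6
= 4.11 units/hour (bottleneck: 14.6min)


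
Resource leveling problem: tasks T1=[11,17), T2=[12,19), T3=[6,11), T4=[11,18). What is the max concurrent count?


Check each time point for overlaps:
  t=12: 3 tasks active (T1, T2, T4)
Max concurrent = 3


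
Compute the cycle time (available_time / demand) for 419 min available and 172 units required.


Cycle time = available time / demand
= 419 / 172
= 2.44 min/unit


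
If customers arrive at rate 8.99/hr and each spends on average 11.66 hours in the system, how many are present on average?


Little's law: L = λ × W
= 8.99 × 11.66
= 104.82


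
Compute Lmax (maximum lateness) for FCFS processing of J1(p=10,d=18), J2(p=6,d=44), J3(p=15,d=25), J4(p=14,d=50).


Lateness per job (L = C - d):
  J1: C=10, d=18, L=-8
  J2: C=16, d=44, L=-28
  J3: C=31, d=25, L=6
  J4: C=45, d=50, L=-5
Lmax = max(-8, -28, 6, -5)
= 6


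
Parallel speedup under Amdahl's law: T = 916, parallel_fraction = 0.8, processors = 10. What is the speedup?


Amdahl's law: T_p = T × ((1-p) + p/N)
= 916 × ((1-0.8) + 0.8/10)
= 916 × (0.20 + 0.0800)
= 916 × 0.2800
= 256.48
Speedup = 916/256.48
= 3.57×


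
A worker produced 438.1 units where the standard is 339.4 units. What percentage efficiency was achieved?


Efficiency = (actual / standard) × 100
= (438.1 / 339.4) × 100
= 129.1%


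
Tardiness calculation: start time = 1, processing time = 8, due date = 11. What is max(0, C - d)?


Completion = start + processing = 1 + 8 = 9
Tardiness = max(0, C - d) = max(0, 9 - 11)
= max(0, -2)
= 0


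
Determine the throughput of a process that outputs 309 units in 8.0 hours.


Throughput = units / time
= 309 / 8.0
= 38.6 units/hour


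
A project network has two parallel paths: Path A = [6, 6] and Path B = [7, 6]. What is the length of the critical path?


Path A: 6 + 6 = 12
Path B: 7 + 6 = 13
Critical path = longest = max(12, 13)
= 13 (Path B)


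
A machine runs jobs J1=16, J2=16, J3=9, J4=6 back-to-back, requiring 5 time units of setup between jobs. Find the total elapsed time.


Makespan = Σ processing + (n-1) × setup
= (16 + 16 + 9 + 6) + (4-1)×5
= 47 + 15
= 62 time units


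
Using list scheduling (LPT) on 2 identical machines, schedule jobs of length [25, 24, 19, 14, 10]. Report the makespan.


Jobs (LPT sorted): [25, 24, 19, 14, 10]
Machines: 2
  J=25 → Machine 1 (load: 0+25=25)
  J=24 → Machine 2 (load: 0+24=24)
  J=19 → Machine 2 (load: 24+19=43)
  J=14 → Machine 1 (load: 25+14=39)
  J=10 → Machine 1 (load: 39+10=49)
Machine loads: [49, 43]
Makespan = max = 49 time units


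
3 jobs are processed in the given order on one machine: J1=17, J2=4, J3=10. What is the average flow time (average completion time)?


Completion times:
  J1: completes at 17
  J2: completes at 21
  J3: completes at 31
Sum = 69
Average = 69/3
= 23.00


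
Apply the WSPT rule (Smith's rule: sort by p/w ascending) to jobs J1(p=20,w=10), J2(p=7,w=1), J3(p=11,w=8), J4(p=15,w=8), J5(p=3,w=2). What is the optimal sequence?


WSPT (Smith's rule): sort by p/w ascending
  J3: p/w = 11/8 = 1.375
  J5: p/w = 3/2 = 1.500
  J4: p/w = 15/8 = 1.875
  J1: p/w = 20/10 = 2.000
  J2: p/w = 7/1 = 7.000
Order: J3 → J5 → J4 → J1 → J2


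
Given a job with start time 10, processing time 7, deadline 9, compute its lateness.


Completion = 10 + 7 = 17
Lateness = C - d = 17 - 9
= 8


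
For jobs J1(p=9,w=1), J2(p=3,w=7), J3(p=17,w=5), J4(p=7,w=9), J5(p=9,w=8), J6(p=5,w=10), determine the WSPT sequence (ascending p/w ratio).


WSPT (Smith's rule): sort by p/w ascending
  J2: p/w = 3/7 = 0.429
  J6: p/w = 5/10 = 0.500
  J4: p/w = 7/9 = 0.778
  J5: p/w = 9/8 = 1.125
  J3: p/w = 17/5 = 3.400
  J1: p/w = 9/1 = 9.000
Order: J2 → J6 → J4 → J5 → J3 → J1


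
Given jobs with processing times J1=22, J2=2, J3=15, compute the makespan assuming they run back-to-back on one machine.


Sequential makespan: sum all processing times
= 22 + 2 + 15
= 39 time units


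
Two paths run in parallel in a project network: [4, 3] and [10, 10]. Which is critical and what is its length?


Path A: 4 + 3 = 7
Path B: 10 + 10 = 20
Critical path = longest = max(7, 20)
= 20 (Path B)


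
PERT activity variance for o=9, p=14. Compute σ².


σ² = ((p - o) / 6)² = (p - o)² / 36
= (14 - 9)² / 36
= 5² / 36
= 25 / 36
= 0.6944


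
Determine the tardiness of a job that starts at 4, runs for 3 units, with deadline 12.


Completion = start + processing = 4 + 3 = 7
Tardiness = max(0, C - d) = max(0, 7 - 12)
= max(0, -5)
= 0


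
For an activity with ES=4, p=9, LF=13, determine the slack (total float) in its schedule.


EF = ES + duration = 4 + 9 = 13
LS = LF - duration = 13 - 9 = 4
Total Float = LF - EF = 13 - 13
(or LS - ES = 4 - 4)
= 0


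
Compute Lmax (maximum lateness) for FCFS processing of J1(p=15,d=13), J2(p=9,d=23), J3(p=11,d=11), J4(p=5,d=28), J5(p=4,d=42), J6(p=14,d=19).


Lateness per job (L = C - d):
  J1: C=15, d=13, L=2
  J2: C=24, d=23, L=1
  J3: C=35, d=11, L=24
  J4: C=40, d=28, L=12
  J5: C=44, d=42, L=2
  J6: C=58, d=19, L=39
Lmax = max(2, 1, 24, 12, 2, 39)
= 39


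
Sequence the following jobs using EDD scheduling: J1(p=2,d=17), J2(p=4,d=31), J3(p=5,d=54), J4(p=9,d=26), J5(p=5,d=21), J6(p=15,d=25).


EDD: sort by earliest due date
  J1: d=17, p=2
  J5: d=21, p=5
  J6: d=25, p=15
  J4: d=26, p=9
  J2: d=31, p=4
  J3: d=54, p=5
Order: J1 → J5 → J6 → J4 → J2 → J3


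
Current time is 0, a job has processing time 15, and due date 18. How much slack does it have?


Slack = due - current_time - processing
= 18 - 0 - 15
= 3


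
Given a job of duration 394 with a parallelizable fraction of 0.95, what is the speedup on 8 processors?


Amdahl's law: T_p = T × ((1-p) + p/N)
= 394 × ((1-0.95) + 0.95/8)
= 394 × (0.05 + 0.1187)
= 394 × 0.1688
= 66.49
Speedup = 394/66.49
= 5.93×


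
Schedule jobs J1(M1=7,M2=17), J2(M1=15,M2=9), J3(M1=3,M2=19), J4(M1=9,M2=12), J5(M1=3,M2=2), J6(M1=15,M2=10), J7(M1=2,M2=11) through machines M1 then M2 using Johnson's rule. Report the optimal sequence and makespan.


Johnson's rule:
Group 1 (M1≤M2, sort by M1): ['J7', 'J3', 'J1', 'J4']
Group 2 (M1>M2, sort desc M2): ['J6', 'J2', 'J5']
Sequence: J7 → J3 → J1 → J4 → J6 → J2 → J5
Makespan calculation:
  J7: M1 done=2, M2 done=13
  J3: M1 done=5, M2 done=32
  J1: M1 done=12, M2 done=49
  J4: M1 done=21, M2 done=61
  J6: M1 done=36, M2 done=71
  J2: M1 done=51, M2 done=80
  J5: M1 done=54, M2 done=82
= Sequence: J7 → J3 → J1 → J4 → J6 → J2 → J5, Makespan: 82


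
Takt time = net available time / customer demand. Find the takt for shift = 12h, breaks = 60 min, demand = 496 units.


Available = 12×60 - 60 = 660 min
Takt time = 660 / 496
= 1.33 min/unit


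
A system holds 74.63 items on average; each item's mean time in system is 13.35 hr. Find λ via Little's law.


Little's law: L = λW → λ = L / W
= 74.63 / 13.35
= 5.59 per hour


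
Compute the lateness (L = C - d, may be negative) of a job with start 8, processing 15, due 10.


Completion = 8 + 15 = 23
Lateness = C - d = 23 - 10
= 13


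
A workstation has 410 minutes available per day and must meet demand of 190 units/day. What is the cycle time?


Cycle time = available time / demand
= 410 / 190
= 2.16 min/unit


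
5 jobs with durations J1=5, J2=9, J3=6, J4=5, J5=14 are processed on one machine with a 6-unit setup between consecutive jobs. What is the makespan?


Makespan = Σ processing + (n-1) × setup
= (5 + 9 + 6 + 5 + 14) + (5-1)×6
= 39 + 24
= 63 time units


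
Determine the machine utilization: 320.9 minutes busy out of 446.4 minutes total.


Utilization = busy / total × 100
= 320.9 / 446.4 × 100
= 71.9%


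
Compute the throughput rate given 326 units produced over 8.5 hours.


Throughput = units / time
= 326 / 8.5
= 38.4 units/hour


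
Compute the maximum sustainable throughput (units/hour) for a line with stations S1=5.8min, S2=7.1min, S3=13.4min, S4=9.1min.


Bottleneck = longest station time
Station times: [5.8, 7.1, 13.4, 9.1]
Max = 13.4 min
Rate = 60 / 13.4
= 4.48 units/hour (bottleneck: 13.4min)


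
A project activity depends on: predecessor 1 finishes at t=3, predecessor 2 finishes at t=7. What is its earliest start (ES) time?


ES = max of all predecessor completion times
Predecessors: [3, 7]
ES = max(3, 7)
= 7


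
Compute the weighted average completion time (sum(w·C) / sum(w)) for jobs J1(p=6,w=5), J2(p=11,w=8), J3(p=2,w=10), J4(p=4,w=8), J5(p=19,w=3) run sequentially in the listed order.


Completion times:
  J1: C=6, w×C=5×6=30
  J2: C=17, w×C=8×17=136
  J3: C=19, w×C=10×19=190
  J4: C=23, w×C=8×23=184
  J5: C=42, w×C=3×42=126
Sum w×C = 666
Sum w = 34
Weighted avg = 666/34
= 19.59


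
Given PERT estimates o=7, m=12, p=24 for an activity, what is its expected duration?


te = (o + 4m + p) / 6
= (7 + 4×12 + 24) / 6
= (7 + 48 + 24) / 6
= 79 / 6
= 13.17


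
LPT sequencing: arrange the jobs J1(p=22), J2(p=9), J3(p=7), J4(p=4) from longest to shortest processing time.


LPT: sort by longest processing time first
  J1: p=22
  J2: p=9
  J3: p=7
  J4: p=4
Order: J1 → J2 → J3 → J4


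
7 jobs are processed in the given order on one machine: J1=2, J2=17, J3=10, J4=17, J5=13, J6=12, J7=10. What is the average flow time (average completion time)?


Completion times:
  J1: completes at 2
  J2: completes at 19
  J3: completes at 29
  J4: completes at 46
  J5: completes at 59
  J6: completes at 71
  J7: completes at 81
Sum = 307
Average = 307/7
= 43.86


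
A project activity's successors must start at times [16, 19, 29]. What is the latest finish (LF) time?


LF = min of all successor start times
Successors start at: [16, 19, 29]
LF = min(16, 19, 29)
= 16


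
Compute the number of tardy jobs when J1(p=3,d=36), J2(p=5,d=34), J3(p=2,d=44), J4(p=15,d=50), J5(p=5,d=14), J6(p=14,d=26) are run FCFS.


Completion vs due date:
  J1: C=3, d=36 → on time
  J2: C=8, d=34 → on time
  J3: C=10, d=44 → on time
  J4: C=25, d=50 → on time
  J5: C=30, d=14 → TARDY
  J6: C=44, d=26 → TARDY
Tardy jobs: J5, J6
Count = 2


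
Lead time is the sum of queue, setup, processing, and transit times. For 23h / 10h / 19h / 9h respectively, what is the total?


Lead time = queue + setup + processing + transit
= 23 + 10 + 19 + 9
= 61 hours


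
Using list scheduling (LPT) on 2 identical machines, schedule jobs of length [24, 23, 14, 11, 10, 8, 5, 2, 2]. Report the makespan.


Jobs (LPT sorted): [24, 23, 14, 11, 10, 8, 5, 2, 2]
Machines: 2
  J=24 → Machine 1 (load: 0+24=24)
  J=23 → Machine 2 (load: 0+23=23)
  J=14 → Machine 2 (load: 23+14=37)
  J=11 → Machine 1 (load: 24+11=35)
  J=10 → Machine 1 (load: 35+10=45)
  J=8 → Machine 2 (load: 37+8=45)
  J=5 → Machine 1 (load: 45+5=50)
  J=2 → Machine 2 (load: 45+2=47)
  J=2 → Machine 2 (load: 47+2=49)
Machine loads: [50, 49]
Makespan = max = 50 time units


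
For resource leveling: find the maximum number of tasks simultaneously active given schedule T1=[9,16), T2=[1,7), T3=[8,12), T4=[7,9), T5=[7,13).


Check each time point for overlaps:
  t=8: 3 tasks active (T3, T4, T5)
Max concurrent = 3
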